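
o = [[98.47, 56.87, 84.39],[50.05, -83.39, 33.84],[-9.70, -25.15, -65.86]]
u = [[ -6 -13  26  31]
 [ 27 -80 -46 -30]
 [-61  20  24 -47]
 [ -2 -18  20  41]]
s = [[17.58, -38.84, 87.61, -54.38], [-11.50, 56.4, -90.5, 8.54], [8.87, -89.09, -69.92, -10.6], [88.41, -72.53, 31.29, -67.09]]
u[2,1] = 20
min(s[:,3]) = -67.09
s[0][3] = -54.38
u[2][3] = -47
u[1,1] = -80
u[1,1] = -80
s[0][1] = -38.84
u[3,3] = 41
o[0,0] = 98.47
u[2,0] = -61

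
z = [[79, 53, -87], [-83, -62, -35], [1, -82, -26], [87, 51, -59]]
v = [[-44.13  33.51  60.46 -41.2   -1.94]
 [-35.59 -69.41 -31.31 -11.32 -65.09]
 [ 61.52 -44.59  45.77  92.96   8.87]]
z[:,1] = [53, -62, -82, 51]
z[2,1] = -82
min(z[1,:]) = -83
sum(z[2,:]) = -107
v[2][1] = -44.59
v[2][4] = 8.87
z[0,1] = 53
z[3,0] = 87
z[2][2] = -26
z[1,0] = -83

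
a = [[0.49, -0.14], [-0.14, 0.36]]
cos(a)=[[0.87, 0.06], [0.06, 0.93]]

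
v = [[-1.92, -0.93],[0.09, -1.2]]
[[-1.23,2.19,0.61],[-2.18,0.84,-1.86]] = v@[[-0.23,-0.77,-1.03],[1.8,-0.76,1.47]]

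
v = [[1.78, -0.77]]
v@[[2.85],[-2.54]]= [[7.03]]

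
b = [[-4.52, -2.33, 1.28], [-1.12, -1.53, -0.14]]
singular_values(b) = [5.49, 0.96]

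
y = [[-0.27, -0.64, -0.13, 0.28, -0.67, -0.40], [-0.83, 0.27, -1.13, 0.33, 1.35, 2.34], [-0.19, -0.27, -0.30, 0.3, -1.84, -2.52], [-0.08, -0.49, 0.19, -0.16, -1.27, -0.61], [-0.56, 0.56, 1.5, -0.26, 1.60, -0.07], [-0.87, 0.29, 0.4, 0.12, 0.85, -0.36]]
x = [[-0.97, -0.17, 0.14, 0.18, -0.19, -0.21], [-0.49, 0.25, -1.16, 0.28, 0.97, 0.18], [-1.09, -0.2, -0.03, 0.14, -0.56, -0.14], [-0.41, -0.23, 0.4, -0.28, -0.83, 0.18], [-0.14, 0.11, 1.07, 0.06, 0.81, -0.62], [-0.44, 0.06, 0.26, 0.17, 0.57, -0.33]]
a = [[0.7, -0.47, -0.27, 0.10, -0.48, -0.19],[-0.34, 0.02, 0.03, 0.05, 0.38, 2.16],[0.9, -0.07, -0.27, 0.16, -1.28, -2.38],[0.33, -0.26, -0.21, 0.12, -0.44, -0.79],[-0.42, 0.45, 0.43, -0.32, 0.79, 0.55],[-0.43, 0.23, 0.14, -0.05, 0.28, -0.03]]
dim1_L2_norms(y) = [1.09, 3.07, 3.17, 1.51, 2.35, 1.37]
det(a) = -0.00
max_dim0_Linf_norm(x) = 1.16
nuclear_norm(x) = 5.64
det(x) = -0.00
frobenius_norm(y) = 5.51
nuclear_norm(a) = 5.98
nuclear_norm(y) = 9.80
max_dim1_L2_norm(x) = 1.64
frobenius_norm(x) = 3.08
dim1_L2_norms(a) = [1.03, 2.22, 2.87, 1.03, 1.26, 0.58]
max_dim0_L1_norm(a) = 6.1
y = a + x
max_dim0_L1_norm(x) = 3.93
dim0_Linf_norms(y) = [0.87, 0.64, 1.5, 0.33, 1.84, 2.52]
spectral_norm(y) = 4.56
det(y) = -0.24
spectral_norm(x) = 1.91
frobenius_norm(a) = 4.15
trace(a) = 1.33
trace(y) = 0.78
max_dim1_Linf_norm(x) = 1.16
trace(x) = -0.55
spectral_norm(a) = 3.88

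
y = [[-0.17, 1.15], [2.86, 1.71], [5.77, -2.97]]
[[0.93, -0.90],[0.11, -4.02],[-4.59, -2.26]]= y @ [[-0.41,-0.86], [0.75,-0.91]]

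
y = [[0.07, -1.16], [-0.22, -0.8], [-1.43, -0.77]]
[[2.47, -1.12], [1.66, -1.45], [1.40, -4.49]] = y@[[0.16, 2.54], [-2.12, 1.12]]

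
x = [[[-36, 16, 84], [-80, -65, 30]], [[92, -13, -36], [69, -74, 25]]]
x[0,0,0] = -36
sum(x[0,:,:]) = -51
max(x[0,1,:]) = 30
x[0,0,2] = 84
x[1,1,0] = 69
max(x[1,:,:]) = 92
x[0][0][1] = 16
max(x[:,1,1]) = -65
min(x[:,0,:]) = -36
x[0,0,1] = 16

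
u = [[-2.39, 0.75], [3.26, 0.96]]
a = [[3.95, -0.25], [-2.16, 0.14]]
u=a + [[-6.34, 1.0], [5.42, 0.82]]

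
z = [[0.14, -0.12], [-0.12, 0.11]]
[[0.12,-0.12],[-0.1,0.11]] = z@[[0.87, -0.14],[0.01, 0.84]]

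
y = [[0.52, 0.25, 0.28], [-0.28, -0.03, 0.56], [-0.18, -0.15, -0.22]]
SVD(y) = [[-0.85, 0.32, 0.42],[-0.28, -0.95, 0.15],[0.45, 0.01, 0.89]] @ diag([0.7166138213222191, 0.6265550929994688, 0.03732755719832467]) @ [[-0.62,-0.38,-0.69], [0.68,0.17,-0.71], [0.38,-0.91,0.15]]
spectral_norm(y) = 0.72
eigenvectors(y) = [[0.66+0.00j, (-0.25-0.29j), (-0.25+0.29j)], [-0.75+0.00j, (0.88+0j), 0.88-0.00j], [-0.02+0.00j, (-0.05+0.28j), (-0.05-0.28j)]]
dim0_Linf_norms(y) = [0.52, 0.25, 0.56]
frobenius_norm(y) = 0.95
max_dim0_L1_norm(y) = 1.06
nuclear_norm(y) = 1.38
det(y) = 0.02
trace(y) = 0.27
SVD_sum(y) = [[0.38,0.23,0.42], [0.12,0.08,0.14], [-0.20,-0.12,-0.22]] + [[0.14, 0.03, -0.14], [-0.41, -0.1, 0.42], [0.01, 0.0, -0.01]] + [[0.01, -0.01, 0.00], [0.0, -0.01, 0.0], [0.01, -0.03, 0.01]]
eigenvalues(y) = [(0.23+0j), (0.02+0.27j), (0.02-0.27j)]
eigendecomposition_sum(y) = [[(0.4-0j),  0.14-0.00j,  0.42+0.00j], [-0.45+0.00j,  -0.16+0.00j,  -0.47+0.00j], [-0.01+0.00j,  -0.00+0.00j,  (-0.01+0j)]] + [[(0.06-0.1j),  (0.05-0.09j),  -0.07-0.24j],[(0.09+0.26j),  0.06+0.22j,  (0.52+0.24j)],[-0.08+0.01j,  (-0.07+0.01j),  (-0.1+0.15j)]] + [[(0.06+0.1j), 0.05+0.09j, -0.07+0.24j],[0.09-0.26j, 0.06-0.22j, (0.52-0.24j)],[(-0.08-0.01j), -0.07-0.01j, -0.10-0.15j]]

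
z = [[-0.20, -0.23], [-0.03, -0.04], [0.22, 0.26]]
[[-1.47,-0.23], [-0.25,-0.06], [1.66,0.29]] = z@[[0.72,  -4.24], [5.78,  4.69]]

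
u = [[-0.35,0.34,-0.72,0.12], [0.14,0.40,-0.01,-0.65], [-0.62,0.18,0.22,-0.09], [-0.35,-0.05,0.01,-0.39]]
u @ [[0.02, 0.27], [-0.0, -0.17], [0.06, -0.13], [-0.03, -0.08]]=[[-0.05, -0.07], [0.02, 0.02], [0.0, -0.22], [0.01, -0.06]]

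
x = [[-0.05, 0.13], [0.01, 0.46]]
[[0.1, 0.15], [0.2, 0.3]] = x@[[-0.82, -1.21], [0.45, 0.67]]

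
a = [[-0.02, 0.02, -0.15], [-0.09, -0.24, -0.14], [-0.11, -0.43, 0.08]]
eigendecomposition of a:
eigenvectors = [[0.23, 0.95, -0.52], [0.7, -0.27, -0.15], [0.68, -0.15, 0.84]]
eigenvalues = [-0.4, -0.0, 0.23]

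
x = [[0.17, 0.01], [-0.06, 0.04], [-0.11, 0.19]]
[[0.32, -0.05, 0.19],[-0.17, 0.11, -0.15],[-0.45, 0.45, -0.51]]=x @ [[1.97, -0.41, 1.22], [-1.22, 2.13, -1.96]]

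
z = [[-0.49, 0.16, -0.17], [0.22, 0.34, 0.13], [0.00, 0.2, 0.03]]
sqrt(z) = [[0.02+0.67j,0.06-0.17j,(-0.01+0.24j)], [0.14-0.18j,(0.58+0.05j),(0.12-0.06j)], [0.06+0.06j,0.27-0.02j,0.12+0.02j]]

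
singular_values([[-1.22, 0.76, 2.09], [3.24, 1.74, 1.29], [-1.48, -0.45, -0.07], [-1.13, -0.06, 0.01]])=[4.29, 2.62, 0.24]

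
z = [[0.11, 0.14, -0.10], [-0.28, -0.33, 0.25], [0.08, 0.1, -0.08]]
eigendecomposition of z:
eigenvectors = [[(-0.38+0j), (0.69+0j), (0.69-0j)], [0.88+0.00j, -0.35+0.34j, (-0.35-0.34j)], [(-0.28+0j), (0.32+0.43j), (0.32-0.43j)]]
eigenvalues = [(-0.29+0j), (-0.01+0.01j), (-0.01-0.01j)]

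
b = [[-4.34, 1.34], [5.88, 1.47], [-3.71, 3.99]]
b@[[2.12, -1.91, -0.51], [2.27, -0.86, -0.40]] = [[-6.16, 7.14, 1.68],[15.80, -12.50, -3.59],[1.19, 3.65, 0.30]]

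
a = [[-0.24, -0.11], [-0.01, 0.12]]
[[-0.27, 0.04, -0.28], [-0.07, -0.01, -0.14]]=a@[[1.32,-0.12,1.63],[-0.44,-0.07,-1.03]]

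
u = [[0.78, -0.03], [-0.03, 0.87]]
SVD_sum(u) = [[0.07, -0.24], [-0.24, 0.81]] + [[0.71, 0.21], [0.21, 0.06]]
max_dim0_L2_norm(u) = 0.87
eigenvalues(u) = [0.77, 0.88]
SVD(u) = [[-0.29,0.96], [0.96,0.29]] @ diag([0.8790832691319599, 0.7709167308680401]) @ [[-0.29, 0.96],[0.96, 0.29]]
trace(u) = 1.65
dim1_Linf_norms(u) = [0.78, 0.87]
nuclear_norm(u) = 1.65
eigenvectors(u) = [[-0.96, 0.29], [-0.29, -0.96]]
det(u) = 0.68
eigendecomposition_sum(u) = [[0.71, 0.21],[0.21, 0.06]] + [[0.07,-0.24],[-0.24,0.81]]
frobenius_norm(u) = 1.17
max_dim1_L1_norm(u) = 0.9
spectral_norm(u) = 0.88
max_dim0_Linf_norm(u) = 0.87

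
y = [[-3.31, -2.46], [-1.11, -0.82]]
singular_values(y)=[4.35, 0.0]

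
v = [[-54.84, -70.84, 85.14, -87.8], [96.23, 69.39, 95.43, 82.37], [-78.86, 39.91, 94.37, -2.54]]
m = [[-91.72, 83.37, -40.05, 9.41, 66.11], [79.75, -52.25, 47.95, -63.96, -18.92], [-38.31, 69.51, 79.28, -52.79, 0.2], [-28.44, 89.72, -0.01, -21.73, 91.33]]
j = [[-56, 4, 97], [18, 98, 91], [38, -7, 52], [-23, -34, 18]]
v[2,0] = -78.86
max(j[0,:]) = 97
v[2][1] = 39.91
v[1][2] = 95.43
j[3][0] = -23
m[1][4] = -18.92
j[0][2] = 97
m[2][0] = -38.31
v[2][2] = 94.37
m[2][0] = -38.31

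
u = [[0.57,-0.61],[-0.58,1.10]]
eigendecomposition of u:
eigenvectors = [[-0.84, 0.55], [-0.53, -0.83]]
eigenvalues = [0.18, 1.49]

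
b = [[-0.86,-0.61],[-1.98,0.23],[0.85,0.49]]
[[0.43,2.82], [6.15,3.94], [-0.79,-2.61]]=b @ [[-2.74, -2.17], [3.15, -1.57]]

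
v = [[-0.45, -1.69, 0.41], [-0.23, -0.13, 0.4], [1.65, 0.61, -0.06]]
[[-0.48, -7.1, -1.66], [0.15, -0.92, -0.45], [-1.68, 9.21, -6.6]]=v @ [[-1.24, 4.39, -4.64], [0.58, 3.35, 1.41], [-0.14, 1.31, -3.33]]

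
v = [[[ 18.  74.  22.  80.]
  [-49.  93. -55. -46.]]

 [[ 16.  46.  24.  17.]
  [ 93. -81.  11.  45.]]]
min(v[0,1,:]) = -55.0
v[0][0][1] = 74.0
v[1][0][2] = 24.0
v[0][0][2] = 22.0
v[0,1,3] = -46.0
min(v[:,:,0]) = -49.0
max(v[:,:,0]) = 93.0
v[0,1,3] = -46.0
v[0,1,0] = -49.0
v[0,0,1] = 74.0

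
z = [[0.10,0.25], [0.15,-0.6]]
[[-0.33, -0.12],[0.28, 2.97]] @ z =[[-0.05, -0.01], [0.47, -1.71]]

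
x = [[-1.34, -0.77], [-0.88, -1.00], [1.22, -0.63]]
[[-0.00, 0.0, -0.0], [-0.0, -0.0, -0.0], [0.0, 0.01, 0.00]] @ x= [[0.0, 0.0], [0.00, 0.0], [-0.01, -0.01]]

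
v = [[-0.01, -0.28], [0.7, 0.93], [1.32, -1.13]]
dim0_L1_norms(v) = [2.03, 2.34]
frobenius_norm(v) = 2.11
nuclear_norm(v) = 2.93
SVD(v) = [[0.11, 0.17],[-0.09, -0.98],[0.99, -0.11]] @ diag([1.750477812543554, 1.178357937043212]) @ [[0.71, -0.7], [-0.70, -0.71]]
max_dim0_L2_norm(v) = 1.49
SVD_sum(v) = [[0.13, -0.13], [-0.11, 0.11], [1.23, -1.22]] + [[-0.14,-0.15], [0.81,0.82], [0.09,0.09]]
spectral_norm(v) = 1.75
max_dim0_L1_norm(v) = 2.34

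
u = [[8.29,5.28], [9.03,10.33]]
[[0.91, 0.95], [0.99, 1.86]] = u @ [[0.11, 0.0], [0.00, 0.18]]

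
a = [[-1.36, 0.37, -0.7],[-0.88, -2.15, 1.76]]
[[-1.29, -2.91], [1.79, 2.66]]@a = [[4.32, 5.78, -4.22],[-4.78, -5.06, 3.43]]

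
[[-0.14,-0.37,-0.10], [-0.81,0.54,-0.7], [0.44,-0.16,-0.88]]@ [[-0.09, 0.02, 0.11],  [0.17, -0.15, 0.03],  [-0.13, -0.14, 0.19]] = [[-0.04, 0.07, -0.05], [0.26, 0.0, -0.21], [0.05, 0.16, -0.12]]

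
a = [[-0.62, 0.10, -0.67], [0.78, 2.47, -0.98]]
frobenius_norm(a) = 2.92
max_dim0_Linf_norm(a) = 2.47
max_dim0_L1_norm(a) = 2.57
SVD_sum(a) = [[0.05, 0.15, -0.06], [0.74, 2.47, -1.02]] + [[-0.67, -0.05, -0.61], [0.04, 0.0, 0.04]]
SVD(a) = [[0.06, 1.00], [1.00, -0.06]] @ diag([2.7740662876142013, 0.9041881617906563]) @ [[0.27, 0.89, -0.37], [-0.74, -0.06, -0.67]]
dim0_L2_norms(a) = [1.0, 2.47, 1.19]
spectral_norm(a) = 2.77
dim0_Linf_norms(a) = [0.78, 2.47, 0.98]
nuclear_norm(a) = 3.68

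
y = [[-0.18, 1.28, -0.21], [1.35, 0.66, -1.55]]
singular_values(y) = [2.22, 1.2]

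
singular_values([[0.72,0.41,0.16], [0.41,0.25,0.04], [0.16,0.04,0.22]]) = [0.99, 0.2, 0.0]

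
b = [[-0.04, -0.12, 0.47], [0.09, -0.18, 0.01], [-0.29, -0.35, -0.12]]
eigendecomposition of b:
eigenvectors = [[(0.77+0j), (0.77-0j), -0.60+0.00j], [(0.07-0.15j), (0.07+0.15j), (0.67+0j)], [(0.01+0.62j), 0.01-0.62j, 0.44+0.00j]]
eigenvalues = [(-0.04+0.4j), (-0.04-0.4j), (-0.25+0j)]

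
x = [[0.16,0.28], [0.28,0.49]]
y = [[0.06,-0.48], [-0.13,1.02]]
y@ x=[[-0.12, -0.22], [0.26, 0.46]]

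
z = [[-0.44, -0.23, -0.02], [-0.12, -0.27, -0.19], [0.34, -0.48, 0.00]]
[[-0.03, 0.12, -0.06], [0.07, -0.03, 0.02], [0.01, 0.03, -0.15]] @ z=[[-0.02, 0.00, -0.02], [-0.02, -0.02, 0.0], [-0.06, 0.06, -0.01]]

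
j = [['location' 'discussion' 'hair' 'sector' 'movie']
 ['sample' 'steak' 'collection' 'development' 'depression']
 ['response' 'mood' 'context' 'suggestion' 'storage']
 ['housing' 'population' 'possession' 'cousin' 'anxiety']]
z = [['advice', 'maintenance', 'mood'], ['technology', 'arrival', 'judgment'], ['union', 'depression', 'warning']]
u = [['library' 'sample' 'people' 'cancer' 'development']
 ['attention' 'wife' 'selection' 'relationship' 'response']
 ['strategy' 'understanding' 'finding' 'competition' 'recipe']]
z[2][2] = 'warning'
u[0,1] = 'sample'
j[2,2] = 'context'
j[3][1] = 'population'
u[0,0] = 'library'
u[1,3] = 'relationship'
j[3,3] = 'cousin'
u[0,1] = 'sample'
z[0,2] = 'mood'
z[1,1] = 'arrival'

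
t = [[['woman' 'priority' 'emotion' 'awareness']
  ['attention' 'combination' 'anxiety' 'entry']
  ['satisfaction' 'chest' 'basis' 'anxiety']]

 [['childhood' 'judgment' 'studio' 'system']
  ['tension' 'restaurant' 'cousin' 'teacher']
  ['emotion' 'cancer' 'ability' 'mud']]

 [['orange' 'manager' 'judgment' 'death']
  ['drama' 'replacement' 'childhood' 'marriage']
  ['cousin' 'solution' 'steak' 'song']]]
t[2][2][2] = 'steak'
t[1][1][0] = 'tension'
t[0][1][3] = 'entry'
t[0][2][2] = 'basis'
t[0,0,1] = 'priority'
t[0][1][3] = 'entry'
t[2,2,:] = ['cousin', 'solution', 'steak', 'song']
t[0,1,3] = 'entry'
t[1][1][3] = 'teacher'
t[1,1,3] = 'teacher'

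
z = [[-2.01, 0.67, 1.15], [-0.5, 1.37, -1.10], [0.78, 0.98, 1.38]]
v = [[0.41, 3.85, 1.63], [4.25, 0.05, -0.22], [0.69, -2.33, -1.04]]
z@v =[[2.82, -10.38, -4.62], [4.86, 0.71, 0.03], [5.44, -0.16, -0.38]]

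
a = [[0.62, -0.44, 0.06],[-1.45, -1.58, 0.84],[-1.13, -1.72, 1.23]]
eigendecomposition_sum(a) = [[-0.18,-0.31,0.11], [-0.83,-1.46,0.52], [-0.67,-1.17,0.42]] + [[0.82,0.04,-0.27], [-0.61,-0.03,0.20], [-0.4,-0.02,0.13]] + [[-0.02,-0.17,0.22], [-0.01,-0.09,0.12], [-0.06,-0.53,0.68]]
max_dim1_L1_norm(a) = 4.08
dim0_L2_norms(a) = [1.94, 2.38, 1.49]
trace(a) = 0.27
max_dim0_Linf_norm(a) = 1.72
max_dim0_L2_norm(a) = 2.38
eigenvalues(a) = [-1.22, 0.92, 0.57]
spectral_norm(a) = 3.30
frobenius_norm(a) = 3.41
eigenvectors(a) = [[0.16, 0.75, 0.30],[0.77, -0.56, 0.16],[0.62, -0.37, 0.94]]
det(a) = -0.63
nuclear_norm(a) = 4.35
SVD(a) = [[-0.00, -0.93, -0.36], [0.69, 0.26, -0.67], [0.72, -0.25, 0.65]] @ diag([3.304577009479889, 0.8112949186714974, 0.23637119823440186]) @ [[-0.55, -0.71, 0.44], [-0.83, 0.53, -0.18], [0.11, 0.47, 0.88]]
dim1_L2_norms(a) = [0.76, 2.3, 2.4]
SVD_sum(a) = [[0.00,0.00,-0.00], [-1.26,-1.62,1.02], [-1.31,-1.68,1.06]] + [[0.63,-0.4,0.14], [-0.17,0.11,-0.04], [0.17,-0.11,0.04]] + [[-0.01, -0.04, -0.07], [-0.02, -0.07, -0.14], [0.02, 0.07, 0.13]]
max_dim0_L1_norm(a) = 3.74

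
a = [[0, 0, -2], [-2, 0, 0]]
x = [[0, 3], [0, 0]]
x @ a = [[-6, 0, 0], [0, 0, 0]]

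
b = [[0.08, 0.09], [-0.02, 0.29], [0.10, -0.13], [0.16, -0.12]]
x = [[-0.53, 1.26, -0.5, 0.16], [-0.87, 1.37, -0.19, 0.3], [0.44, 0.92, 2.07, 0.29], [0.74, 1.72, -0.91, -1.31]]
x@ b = [[-0.09, 0.36], [-0.07, 0.31], [0.27, 0.00], [-0.28, 0.84]]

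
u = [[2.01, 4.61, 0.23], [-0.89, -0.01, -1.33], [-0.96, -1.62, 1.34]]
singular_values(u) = [5.38, 1.95, 0.7]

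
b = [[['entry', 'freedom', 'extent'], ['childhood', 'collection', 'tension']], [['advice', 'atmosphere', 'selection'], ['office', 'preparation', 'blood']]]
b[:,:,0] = [['entry', 'childhood'], ['advice', 'office']]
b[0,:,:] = [['entry', 'freedom', 'extent'], ['childhood', 'collection', 'tension']]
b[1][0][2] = 'selection'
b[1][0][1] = 'atmosphere'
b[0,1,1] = 'collection'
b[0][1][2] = 'tension'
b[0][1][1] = 'collection'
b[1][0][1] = 'atmosphere'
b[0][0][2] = 'extent'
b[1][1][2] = 'blood'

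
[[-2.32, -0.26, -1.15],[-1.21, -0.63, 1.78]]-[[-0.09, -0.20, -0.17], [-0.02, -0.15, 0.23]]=[[-2.23, -0.06, -0.98],[-1.19, -0.48, 1.55]]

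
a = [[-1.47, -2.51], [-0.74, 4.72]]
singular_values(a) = [5.35, 1.65]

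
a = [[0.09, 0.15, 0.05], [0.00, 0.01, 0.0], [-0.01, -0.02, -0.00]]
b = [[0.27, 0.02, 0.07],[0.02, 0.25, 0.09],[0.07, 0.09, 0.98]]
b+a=[[0.36, 0.17, 0.12], [0.02, 0.26, 0.09], [0.06, 0.07, 0.98]]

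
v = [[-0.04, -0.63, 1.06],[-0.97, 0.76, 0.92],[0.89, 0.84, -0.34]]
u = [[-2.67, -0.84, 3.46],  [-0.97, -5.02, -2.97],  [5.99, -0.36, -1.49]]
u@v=[[4.0, 3.95, -4.78], [2.26, -5.7, -4.64], [-1.22, -5.3, 6.52]]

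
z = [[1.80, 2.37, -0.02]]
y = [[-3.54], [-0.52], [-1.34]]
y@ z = [[-6.37, -8.39, 0.07], [-0.94, -1.23, 0.01], [-2.41, -3.18, 0.03]]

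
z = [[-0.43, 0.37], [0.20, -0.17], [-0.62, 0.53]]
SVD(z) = [[-0.55, -0.77], [0.26, -0.53], [-0.79, 0.36]] @ diag([1.0276170304903007, 0.0017996239318925215]) @ [[0.76,-0.65], [-0.65,-0.76]]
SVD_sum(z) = [[-0.43, 0.37],[0.2, -0.17],[-0.62, 0.53]] + [[0.00, 0.0], [0.00, 0.0], [-0.0, -0.00]]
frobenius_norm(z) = 1.03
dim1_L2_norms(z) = [0.57, 0.26, 0.82]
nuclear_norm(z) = 1.03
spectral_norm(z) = 1.03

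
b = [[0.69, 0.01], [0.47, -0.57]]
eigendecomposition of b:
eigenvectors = [[0.94, -0.01], [0.35, 1.00]]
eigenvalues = [0.69, -0.57]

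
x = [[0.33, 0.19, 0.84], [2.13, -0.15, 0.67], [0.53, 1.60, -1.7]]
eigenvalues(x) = [1.5, -1.39, -1.64]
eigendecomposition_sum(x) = [[0.7, 0.32, 0.25], [1.19, 0.55, 0.43], [0.71, 0.33, 0.25]] + [[-2.82,2.72,-1.77], [1.97,-1.90,1.24], [5.33,-5.13,3.33]] + [[2.45,-2.85,2.36], [-1.03,1.2,-0.99], [-5.51,6.40,-5.29]]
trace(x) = -1.52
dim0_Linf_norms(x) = [2.13, 1.6, 1.7]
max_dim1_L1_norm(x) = 3.83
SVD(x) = [[0.26,0.14,0.96], [0.46,0.85,-0.25], [-0.85,0.51,0.16]] @ diag([2.4816134943460777, 2.2487402751464693, 0.6120144112793671]) @ [[0.25, -0.55, 0.79], [0.95, 0.32, -0.08], [-0.21, 0.77, 0.60]]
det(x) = 3.42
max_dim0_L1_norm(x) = 3.21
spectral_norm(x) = 2.48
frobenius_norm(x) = 3.40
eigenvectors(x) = [[0.45, 0.44, -0.4], [0.77, -0.31, 0.17], [0.46, -0.84, 0.90]]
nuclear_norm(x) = 5.34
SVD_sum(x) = [[0.16, -0.36, 0.51], [0.29, -0.64, 0.91], [-0.53, 1.17, -1.67]] + [[0.29,0.1,-0.02], [1.81,0.6,-0.15], [1.08,0.36,-0.09]] + [[-0.12,0.45,0.35], [0.03,-0.12,-0.09], [-0.02,0.07,0.06]]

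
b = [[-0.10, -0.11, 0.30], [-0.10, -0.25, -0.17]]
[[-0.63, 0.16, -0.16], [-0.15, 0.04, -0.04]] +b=[[-0.73, 0.05, 0.14], [-0.25, -0.21, -0.21]]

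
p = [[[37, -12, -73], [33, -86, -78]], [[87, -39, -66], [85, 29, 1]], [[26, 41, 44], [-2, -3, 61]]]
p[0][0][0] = 37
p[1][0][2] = -66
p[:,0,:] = [[37, -12, -73], [87, -39, -66], [26, 41, 44]]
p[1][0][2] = -66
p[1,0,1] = -39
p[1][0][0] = 87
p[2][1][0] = -2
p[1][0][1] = -39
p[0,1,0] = 33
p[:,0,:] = [[37, -12, -73], [87, -39, -66], [26, 41, 44]]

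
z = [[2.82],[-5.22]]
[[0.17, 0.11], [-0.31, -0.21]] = z@[[0.06, 0.04]]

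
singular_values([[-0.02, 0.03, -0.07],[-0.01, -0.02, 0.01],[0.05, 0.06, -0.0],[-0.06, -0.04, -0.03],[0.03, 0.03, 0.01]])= [0.12, 0.08, 0.0]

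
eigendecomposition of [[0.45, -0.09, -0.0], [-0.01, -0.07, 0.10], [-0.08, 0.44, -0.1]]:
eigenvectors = [[0.98, -0.12, -0.05], [-0.05, -0.46, -0.41], [-0.18, -0.88, 0.91]]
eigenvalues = [0.45, 0.12, -0.29]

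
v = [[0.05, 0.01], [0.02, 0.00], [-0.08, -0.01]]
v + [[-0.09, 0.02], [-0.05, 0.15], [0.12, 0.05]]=[[-0.04, 0.03], [-0.03, 0.15], [0.04, 0.04]]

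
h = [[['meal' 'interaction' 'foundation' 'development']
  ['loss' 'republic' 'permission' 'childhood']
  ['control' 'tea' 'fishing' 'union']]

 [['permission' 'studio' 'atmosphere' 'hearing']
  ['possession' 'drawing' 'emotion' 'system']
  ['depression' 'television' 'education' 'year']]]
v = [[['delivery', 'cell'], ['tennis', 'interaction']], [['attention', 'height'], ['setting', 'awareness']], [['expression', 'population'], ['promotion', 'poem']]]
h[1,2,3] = 'year'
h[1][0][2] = 'atmosphere'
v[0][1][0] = 'tennis'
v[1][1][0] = 'setting'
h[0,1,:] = ['loss', 'republic', 'permission', 'childhood']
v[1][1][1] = 'awareness'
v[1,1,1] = 'awareness'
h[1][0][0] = 'permission'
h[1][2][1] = 'television'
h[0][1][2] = 'permission'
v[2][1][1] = 'poem'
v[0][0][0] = 'delivery'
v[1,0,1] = 'height'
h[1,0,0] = 'permission'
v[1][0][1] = 'height'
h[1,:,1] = ['studio', 'drawing', 'television']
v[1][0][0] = 'attention'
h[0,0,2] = 'foundation'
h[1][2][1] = 'television'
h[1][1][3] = 'system'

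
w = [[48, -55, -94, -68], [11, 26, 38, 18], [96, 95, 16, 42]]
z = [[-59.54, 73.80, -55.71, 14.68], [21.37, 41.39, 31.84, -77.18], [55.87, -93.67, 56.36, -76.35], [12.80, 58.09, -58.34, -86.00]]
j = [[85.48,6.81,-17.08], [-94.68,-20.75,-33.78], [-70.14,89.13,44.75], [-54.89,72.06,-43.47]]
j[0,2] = -17.08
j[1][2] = -33.78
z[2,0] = 55.87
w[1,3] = 18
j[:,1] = [6.81, -20.75, 89.13, 72.06]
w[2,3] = 42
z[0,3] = 14.68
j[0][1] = 6.81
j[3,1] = 72.06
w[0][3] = -68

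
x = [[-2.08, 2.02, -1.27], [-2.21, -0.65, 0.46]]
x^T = [[-2.08, -2.21], [2.02, -0.65], [-1.27, 0.46]]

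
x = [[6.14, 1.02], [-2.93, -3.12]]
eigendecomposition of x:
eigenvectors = [[0.95,-0.11], [-0.31,0.99]]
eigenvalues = [5.81, -2.79]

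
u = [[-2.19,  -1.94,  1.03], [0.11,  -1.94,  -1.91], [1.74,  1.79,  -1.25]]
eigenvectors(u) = [[(-0.75+0j), (-0.6+0j), -0.60-0.00j], [0.48+0.00j, (0.18+0.56j), (0.18-0.56j)], [(-0.46+0j), 0.55-0.00j, 0.55+0.00j]]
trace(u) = -5.38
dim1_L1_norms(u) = [5.16, 3.96, 4.78]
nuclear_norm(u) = 7.13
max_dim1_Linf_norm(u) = 2.19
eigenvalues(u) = [(-0.3+0j), (-2.54+1.81j), (-2.54-1.81j)]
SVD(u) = [[-0.74, 0.09, 0.67], [-0.17, -0.98, -0.05], [0.66, -0.15, 0.74]] @ diag([4.198617450421084, 2.672387801048266, 0.2618299941335776]) @ [[0.65, 0.70, -0.3], [-0.21, 0.55, 0.81], [-0.73, 0.46, -0.51]]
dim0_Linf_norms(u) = [2.19, 1.94, 1.91]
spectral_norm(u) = 4.20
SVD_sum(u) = [[-2.01,-2.15,0.92],[-0.46,-0.5,0.21],[1.79,1.92,-0.82]] + [[-0.05, 0.13, 0.20], [0.56, -1.44, -2.13], [0.09, -0.22, -0.33]] + [[-0.13, 0.08, -0.09], [0.01, -0.01, 0.01], [-0.14, 0.09, -0.1]]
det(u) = -2.94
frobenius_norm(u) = 4.98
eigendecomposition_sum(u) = [[-0.18+0.00j, (-0+0j), (-0.2+0j)], [0.12-0.00j, -0j, (0.13-0j)], [-0.11+0.00j, -0.00+0.00j, (-0.12+0j)]] + [[(-1-0.34j), (-0.97-1.36j), (0.61-0.89j)],[-0.00+1.04j, -0.97+1.33j, -1.02-0.30j],[(0.93+0.31j), 0.90+1.26j, (-0.56+0.82j)]] + [[(-1+0.34j), (-0.97+1.36j), (0.61+0.89j)], [-0.00-1.04j, (-0.97-1.33j), (-1.02+0.3j)], [(0.93-0.31j), (0.9-1.26j), (-0.56-0.82j)]]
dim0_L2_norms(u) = [2.8, 3.28, 2.5]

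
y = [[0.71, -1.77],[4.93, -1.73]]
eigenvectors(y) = [[(0.21+0.47j), (0.21-0.47j)],[(0.86+0j), (0.86-0j)]]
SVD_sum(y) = [[1.24, -0.53], [4.79, -2.05]] + [[-0.53, -1.24], [0.14, 0.32]]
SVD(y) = [[-0.25, -0.97], [-0.97, 0.25]] @ diag([5.384794913490871, 1.392402147241538]) @ [[-0.92, 0.39],[0.39, 0.92]]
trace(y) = -1.02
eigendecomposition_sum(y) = [[(0.35+1.46j), -0.88-0.17j], [(2.46+0.47j), -0.86+1.23j]] + [[(0.35-1.46j),-0.88+0.17j], [(2.46-0.47j),-0.86-1.23j]]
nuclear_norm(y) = 6.78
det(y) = 7.50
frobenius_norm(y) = 5.56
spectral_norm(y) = 5.38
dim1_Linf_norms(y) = [1.77, 4.93]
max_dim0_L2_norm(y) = 4.98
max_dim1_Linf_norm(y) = 4.93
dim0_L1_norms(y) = [5.64, 3.5]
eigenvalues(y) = [(-0.51+2.69j), (-0.51-2.69j)]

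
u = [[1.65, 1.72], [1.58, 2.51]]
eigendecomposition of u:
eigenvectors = [[-0.8,-0.63], [0.60,-0.78]]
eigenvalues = [0.38, 3.78]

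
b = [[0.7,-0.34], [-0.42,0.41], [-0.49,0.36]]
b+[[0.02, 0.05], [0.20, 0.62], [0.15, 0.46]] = [[0.72, -0.29], [-0.22, 1.03], [-0.34, 0.82]]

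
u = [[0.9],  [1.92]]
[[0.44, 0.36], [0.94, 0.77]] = u @ [[0.49, 0.4]]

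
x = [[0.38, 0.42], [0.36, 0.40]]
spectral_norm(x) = 0.78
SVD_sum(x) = [[0.38, 0.42], [0.36, 0.4]] + [[0.00, -0.00], [-0.0, 0.00]]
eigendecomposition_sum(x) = [[0.0, -0.00], [-0.00, 0.0]] + [[0.38, 0.42],[0.36, 0.40]]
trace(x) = 0.78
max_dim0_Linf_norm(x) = 0.42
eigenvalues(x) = [0.0, 0.78]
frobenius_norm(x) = 0.78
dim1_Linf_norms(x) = [0.42, 0.4]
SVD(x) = [[-0.72,-0.69], [-0.69,0.72]] @ diag([0.7812803283747821, 0.0010239602495357755]) @ [[-0.67, -0.74],[-0.74, 0.67]]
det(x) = 0.00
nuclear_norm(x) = 0.78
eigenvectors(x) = [[-0.74, -0.73], [0.67, -0.69]]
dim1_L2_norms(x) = [0.57, 0.54]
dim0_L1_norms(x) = [0.74, 0.82]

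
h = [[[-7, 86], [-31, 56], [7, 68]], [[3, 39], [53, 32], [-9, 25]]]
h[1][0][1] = 39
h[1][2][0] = -9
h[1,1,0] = 53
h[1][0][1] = 39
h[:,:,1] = [[86, 56, 68], [39, 32, 25]]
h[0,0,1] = 86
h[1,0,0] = 3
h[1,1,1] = 32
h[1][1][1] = 32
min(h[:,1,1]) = 32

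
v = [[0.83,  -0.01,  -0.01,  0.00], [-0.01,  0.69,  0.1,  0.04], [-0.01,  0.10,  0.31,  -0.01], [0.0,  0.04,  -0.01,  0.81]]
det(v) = 0.136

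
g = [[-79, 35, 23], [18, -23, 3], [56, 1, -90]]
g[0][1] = 35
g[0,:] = [-79, 35, 23]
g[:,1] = [35, -23, 1]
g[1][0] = 18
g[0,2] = 23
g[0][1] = 35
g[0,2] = 23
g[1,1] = -23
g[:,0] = [-79, 18, 56]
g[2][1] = 1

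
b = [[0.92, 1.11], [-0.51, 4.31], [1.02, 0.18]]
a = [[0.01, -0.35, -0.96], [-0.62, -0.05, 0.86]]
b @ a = [[-0.68,-0.38,0.07], [-2.68,-0.04,4.2], [-0.10,-0.37,-0.82]]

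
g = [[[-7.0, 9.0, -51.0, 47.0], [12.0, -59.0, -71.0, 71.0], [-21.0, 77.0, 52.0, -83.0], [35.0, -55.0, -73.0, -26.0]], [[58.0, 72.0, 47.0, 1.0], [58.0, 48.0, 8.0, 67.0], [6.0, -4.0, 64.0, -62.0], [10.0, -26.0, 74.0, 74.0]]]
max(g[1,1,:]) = 67.0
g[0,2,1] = 77.0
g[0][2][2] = 52.0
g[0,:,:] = [[-7.0, 9.0, -51.0, 47.0], [12.0, -59.0, -71.0, 71.0], [-21.0, 77.0, 52.0, -83.0], [35.0, -55.0, -73.0, -26.0]]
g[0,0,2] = -51.0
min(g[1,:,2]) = 8.0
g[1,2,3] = -62.0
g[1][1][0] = 58.0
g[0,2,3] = -83.0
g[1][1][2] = 8.0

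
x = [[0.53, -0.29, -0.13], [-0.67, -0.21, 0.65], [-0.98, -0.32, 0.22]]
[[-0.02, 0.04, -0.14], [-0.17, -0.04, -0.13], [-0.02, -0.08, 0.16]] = x@[[-0.08, 0.09, -0.31],[0.08, -0.00, 0.13],[-0.32, 0.03, -0.47]]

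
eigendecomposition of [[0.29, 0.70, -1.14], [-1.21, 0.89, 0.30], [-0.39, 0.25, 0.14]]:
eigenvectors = [[(-0.23+0.39j), (-0.23-0.39j), (0.58+0j)], [(-0.85+0j), -0.85-0.00j, 0.62+0.00j], [(-0.26-0.02j), -0.26+0.02j, 0.53+0.00j]]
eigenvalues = [(0.66+0.56j), (0.66-0.56j), 0j]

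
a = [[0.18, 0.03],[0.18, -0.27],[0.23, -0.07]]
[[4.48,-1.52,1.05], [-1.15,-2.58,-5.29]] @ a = [[0.77,0.47], [-1.89,1.03]]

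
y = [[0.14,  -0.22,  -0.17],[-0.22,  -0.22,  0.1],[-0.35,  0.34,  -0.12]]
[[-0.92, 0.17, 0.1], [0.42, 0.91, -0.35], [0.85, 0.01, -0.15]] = y@[[-2.06, -2.06, 0.98], [1.16, -2.09, 0.45], [2.21, -0.01, -0.36]]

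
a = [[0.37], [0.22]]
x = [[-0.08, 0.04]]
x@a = [[-0.02]]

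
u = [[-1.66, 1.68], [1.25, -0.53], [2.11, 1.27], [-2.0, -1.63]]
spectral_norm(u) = 3.71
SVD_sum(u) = [[-0.87, -0.34],[0.90, 0.35],[2.26, 0.88],[-2.29, -0.89]] + [[-0.79, 2.02], [0.35, -0.88], [-0.15, 0.39], [0.29, -0.74]]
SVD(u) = [[-0.25, 0.86],  [0.26, -0.37],  [0.65, 0.16],  [-0.66, -0.31]] @ diag([3.707072501127249, 2.5300026623278797]) @ [[0.93,0.36], [-0.36,0.93]]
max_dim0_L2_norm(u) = 3.57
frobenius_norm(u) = 4.49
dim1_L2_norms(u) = [2.36, 1.36, 2.46, 2.58]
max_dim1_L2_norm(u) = 2.58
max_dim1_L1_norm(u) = 3.63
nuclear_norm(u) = 6.24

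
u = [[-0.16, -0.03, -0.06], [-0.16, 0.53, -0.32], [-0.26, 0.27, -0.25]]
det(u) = 0.000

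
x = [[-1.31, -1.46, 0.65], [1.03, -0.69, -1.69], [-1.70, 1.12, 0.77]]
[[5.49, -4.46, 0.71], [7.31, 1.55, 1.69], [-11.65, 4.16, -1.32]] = x@[[2.68, -1.85, -0.05], [-6.23, 3.22, -0.76], [-0.15, -3.36, -0.72]]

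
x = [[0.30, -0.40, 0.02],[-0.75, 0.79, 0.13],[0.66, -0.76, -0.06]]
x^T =[[0.3, -0.75, 0.66], [-0.40, 0.79, -0.76], [0.02, 0.13, -0.06]]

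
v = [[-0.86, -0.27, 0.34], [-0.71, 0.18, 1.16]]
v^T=[[-0.86, -0.71], [-0.27, 0.18], [0.34, 1.16]]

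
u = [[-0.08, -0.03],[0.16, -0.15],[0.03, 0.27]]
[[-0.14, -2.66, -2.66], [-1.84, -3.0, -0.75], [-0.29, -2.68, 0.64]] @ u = [[-0.49, -0.32], [-0.36, 0.3], [-0.39, 0.58]]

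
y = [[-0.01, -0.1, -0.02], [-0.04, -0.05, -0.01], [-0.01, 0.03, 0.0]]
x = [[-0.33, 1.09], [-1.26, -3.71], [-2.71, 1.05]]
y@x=[[0.18,0.34], [0.1,0.13], [-0.03,-0.12]]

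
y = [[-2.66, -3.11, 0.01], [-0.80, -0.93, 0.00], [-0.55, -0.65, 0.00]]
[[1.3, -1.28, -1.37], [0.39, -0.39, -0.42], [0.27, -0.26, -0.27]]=y @ [[0.05,2.05,2.62], [-0.46,-1.34,-1.8], [0.05,0.45,-0.2]]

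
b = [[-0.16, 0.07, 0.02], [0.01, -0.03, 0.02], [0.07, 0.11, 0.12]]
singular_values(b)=[0.18, 0.17, 0.03]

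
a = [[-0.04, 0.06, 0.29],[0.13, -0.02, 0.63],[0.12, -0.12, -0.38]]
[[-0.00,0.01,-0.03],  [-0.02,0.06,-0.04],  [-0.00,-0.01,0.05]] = a @ [[-0.13, 0.39, -0.15], [-0.09, 0.39, -0.41], [-0.0, 0.02, -0.04]]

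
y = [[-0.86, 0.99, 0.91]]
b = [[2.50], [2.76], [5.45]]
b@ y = [[-2.15, 2.48, 2.28],[-2.37, 2.73, 2.51],[-4.69, 5.40, 4.96]]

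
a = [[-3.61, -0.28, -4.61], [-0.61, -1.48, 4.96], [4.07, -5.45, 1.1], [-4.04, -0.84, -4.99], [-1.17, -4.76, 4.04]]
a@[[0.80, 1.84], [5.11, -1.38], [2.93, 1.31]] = [[-17.83,-12.30],[6.48,7.42],[-21.37,16.45],[-22.15,-12.81],[-13.42,9.71]]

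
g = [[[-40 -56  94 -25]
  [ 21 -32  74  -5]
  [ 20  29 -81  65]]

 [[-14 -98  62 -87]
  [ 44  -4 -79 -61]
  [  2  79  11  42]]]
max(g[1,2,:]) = 79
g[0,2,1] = 29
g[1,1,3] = -61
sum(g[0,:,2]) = 87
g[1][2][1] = 79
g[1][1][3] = -61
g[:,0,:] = [[-40, -56, 94, -25], [-14, -98, 62, -87]]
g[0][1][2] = 74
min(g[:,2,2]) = -81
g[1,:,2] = [62, -79, 11]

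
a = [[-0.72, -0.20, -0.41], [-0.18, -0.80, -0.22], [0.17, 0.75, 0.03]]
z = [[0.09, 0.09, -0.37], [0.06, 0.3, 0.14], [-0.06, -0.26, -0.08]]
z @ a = [[-0.14, -0.37, -0.07], [-0.07, -0.15, -0.09], [0.08, 0.16, 0.08]]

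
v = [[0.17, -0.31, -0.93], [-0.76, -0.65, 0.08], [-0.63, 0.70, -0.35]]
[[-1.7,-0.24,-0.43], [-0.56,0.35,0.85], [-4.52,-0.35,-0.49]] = v @ [[2.97,-0.09,-0.41], [-2.23,-0.39,-0.75], [3.11,0.37,0.64]]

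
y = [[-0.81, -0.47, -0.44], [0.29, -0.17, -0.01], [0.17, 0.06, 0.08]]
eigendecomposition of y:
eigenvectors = [[-0.79+0.00j, -0.79-0.00j, (-0.23+0j)], [(0.43+0.41j), 0.43-0.41j, -0.42+0.00j], [(0.18+0.04j), (0.18-0.04j), (0.88+0j)]]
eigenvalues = [(-0.45+0.27j), (-0.45-0.27j), (0.01+0j)]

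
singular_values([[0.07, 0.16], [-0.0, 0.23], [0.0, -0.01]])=[0.28, 0.06]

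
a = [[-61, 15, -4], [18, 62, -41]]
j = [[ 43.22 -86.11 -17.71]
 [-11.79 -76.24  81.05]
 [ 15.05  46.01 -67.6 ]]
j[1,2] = 81.05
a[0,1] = 15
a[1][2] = -41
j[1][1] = -76.24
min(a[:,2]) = -41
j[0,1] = -86.11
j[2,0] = 15.05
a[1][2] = -41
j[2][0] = 15.05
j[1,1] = -76.24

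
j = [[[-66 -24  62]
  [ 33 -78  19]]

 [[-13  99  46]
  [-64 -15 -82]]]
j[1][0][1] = 99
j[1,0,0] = -13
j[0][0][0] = -66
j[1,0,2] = 46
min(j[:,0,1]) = -24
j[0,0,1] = -24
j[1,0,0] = -13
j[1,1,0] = -64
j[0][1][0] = 33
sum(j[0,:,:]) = -54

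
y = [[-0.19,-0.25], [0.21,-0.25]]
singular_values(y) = [0.35, 0.28]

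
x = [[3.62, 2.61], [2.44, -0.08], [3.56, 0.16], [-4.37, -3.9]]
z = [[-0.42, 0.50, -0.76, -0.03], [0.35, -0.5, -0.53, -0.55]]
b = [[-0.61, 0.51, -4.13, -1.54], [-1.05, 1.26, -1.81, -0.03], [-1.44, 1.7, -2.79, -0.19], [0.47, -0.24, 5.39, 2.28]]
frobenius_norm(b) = 8.56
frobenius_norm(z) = 1.40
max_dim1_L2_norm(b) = 5.88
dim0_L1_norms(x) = [13.99, 6.75]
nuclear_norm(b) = 10.61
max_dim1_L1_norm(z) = 1.93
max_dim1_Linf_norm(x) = 4.37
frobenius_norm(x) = 8.54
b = x @ z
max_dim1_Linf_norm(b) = 5.39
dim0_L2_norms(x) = [7.13, 4.7]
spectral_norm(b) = 8.23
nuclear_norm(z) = 1.98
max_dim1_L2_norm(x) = 5.86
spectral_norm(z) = 1.01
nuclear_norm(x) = 10.62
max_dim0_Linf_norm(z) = 0.76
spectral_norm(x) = 8.18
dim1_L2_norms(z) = [1.0, 0.98]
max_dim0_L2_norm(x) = 7.13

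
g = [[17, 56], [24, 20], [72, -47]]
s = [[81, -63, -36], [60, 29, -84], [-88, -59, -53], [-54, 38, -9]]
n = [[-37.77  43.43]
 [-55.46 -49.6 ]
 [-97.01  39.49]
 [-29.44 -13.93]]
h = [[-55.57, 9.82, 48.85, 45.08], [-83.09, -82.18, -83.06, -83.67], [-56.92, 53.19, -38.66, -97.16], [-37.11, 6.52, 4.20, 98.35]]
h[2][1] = 53.19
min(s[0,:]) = -63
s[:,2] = [-36, -84, -53, -9]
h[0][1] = 9.82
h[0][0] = -55.57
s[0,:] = [81, -63, -36]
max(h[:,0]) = -37.11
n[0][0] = -37.77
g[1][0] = 24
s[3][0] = -54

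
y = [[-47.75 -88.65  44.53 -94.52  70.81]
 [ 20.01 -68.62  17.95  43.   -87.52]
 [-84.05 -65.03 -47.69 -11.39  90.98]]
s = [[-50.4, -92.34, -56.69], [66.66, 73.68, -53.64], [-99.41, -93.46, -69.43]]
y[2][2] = -47.69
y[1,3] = 43.0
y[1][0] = 20.01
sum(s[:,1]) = -112.11999999999999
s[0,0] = -50.4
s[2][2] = -69.43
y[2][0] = -84.05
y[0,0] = -47.75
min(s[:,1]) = -93.46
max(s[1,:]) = 73.68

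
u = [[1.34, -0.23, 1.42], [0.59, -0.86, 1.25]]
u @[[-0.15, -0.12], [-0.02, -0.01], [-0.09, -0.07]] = [[-0.32,-0.26], [-0.18,-0.15]]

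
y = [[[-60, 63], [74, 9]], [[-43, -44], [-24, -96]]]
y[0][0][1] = 63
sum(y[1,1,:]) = -120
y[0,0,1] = 63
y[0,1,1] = 9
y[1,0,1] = -44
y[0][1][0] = 74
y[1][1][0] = -24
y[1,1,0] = -24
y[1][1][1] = -96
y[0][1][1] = 9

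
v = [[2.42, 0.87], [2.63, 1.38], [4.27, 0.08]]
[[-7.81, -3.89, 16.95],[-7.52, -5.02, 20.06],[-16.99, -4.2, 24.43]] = v @ [[-4.02, -0.95, 5.65],[2.21, -1.83, 3.77]]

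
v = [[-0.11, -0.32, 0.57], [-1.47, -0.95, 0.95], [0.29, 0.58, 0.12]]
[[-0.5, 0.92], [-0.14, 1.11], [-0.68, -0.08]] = v@[[-0.3, 0.56], [-0.74, -0.7], [-1.35, 1.33]]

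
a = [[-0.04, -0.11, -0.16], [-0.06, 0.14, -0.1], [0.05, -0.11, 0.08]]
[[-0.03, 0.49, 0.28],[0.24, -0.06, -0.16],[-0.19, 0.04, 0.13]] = a@[[-0.19, -1.06, 1.98], [1.21, -1.93, -1.26], [-0.57, -1.49, -1.35]]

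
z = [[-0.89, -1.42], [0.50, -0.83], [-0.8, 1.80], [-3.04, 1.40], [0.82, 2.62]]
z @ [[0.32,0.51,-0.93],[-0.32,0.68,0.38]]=[[0.17, -1.42, 0.29], [0.43, -0.31, -0.78], [-0.83, 0.82, 1.43], [-1.42, -0.60, 3.36], [-0.58, 2.2, 0.23]]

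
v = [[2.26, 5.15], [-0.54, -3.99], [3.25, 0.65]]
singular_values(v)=[7.09, 2.93]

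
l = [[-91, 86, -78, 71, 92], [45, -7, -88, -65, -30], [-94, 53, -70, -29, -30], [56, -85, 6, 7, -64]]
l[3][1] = -85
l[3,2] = 6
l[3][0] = 56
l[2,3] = -29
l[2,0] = -94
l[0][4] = 92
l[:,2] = [-78, -88, -70, 6]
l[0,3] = 71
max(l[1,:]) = 45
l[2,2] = -70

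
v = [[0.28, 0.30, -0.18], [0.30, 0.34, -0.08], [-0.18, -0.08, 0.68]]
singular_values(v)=[0.83, 0.47, 0.0]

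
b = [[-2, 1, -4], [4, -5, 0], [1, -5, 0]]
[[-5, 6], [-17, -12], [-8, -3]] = b @ [[-3, -3], [1, 0], [3, 0]]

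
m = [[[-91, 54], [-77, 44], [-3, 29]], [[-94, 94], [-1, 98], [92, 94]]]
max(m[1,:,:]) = 98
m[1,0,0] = -94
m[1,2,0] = 92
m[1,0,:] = [-94, 94]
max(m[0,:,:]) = 54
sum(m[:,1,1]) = 142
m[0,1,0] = -77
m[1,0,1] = 94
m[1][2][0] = 92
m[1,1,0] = -1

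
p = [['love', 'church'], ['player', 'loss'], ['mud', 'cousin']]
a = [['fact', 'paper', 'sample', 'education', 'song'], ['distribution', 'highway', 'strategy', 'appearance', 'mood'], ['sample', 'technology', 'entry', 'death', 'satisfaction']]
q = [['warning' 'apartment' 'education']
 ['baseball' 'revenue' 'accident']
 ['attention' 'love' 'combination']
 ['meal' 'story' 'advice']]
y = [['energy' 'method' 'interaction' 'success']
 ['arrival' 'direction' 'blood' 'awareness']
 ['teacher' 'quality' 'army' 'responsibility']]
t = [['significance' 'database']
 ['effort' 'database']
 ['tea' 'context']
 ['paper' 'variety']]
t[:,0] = ['significance', 'effort', 'tea', 'paper']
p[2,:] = ['mud', 'cousin']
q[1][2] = 'accident'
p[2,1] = 'cousin'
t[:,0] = ['significance', 'effort', 'tea', 'paper']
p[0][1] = 'church'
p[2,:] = ['mud', 'cousin']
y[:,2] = ['interaction', 'blood', 'army']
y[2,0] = 'teacher'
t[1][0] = 'effort'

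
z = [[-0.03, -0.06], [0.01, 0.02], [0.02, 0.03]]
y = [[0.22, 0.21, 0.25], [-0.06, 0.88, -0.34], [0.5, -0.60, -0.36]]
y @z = [[0.0, -0.00], [0.0, 0.01], [-0.03, -0.05]]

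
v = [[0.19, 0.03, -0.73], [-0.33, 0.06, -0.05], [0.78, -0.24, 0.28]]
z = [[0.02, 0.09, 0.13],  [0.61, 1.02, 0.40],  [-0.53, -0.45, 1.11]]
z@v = [[0.08, -0.03, 0.02], [0.09, -0.02, -0.38], [0.91, -0.31, 0.72]]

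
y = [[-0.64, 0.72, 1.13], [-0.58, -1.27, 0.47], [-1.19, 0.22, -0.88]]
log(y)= [[(0.43+0.03j),1.00-0.23j,(1.77+0.13j)], [-0.99-0.27j,0.40+2.36j,(0.18-1.34j)], [(-1.75+0.15j),(-0.19-1.33j),(0.36+0.76j)]]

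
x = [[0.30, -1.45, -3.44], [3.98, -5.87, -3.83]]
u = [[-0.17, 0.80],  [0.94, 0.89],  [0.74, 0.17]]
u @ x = [[3.13,  -4.45,  -2.48], [3.82,  -6.59,  -6.64], [0.9,  -2.07,  -3.2]]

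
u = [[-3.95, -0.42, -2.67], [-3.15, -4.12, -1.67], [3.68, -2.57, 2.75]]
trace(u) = -5.32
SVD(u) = [[-0.63, 0.06, 0.77], [-0.54, -0.74, -0.39], [0.55, -0.67, 0.50]] @ diag([7.553755042253542, 4.821058582401279, 0.03973545877615455]) @ [[0.83, 0.14, 0.54], [-0.07, 0.99, -0.15], [0.56, -0.09, -0.82]]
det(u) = -1.45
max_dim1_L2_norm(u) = 5.45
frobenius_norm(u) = 8.96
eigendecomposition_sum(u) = [[(-1.25+0.66j), (0.65-0.32j), (-0.94+0.3j)], [(0.11-0.2j), -0.06+0.10j, 0.10-0.12j], [(2.04-0.76j), -1.05+0.36j, (1.48-0.28j)]] + [[(-1.25-0.66j),(0.65+0.32j),(-0.94-0.3j)],  [0.11+0.20j,-0.06-0.10j,0.10+0.12j],  [2.04+0.76j,-1.05-0.36j,(1.48+0.28j)]] + [[-1.44-0.00j, (-1.72+0j), -0.80-0.00j], [(-3.36-0j), (-4.01+0j), (-1.86-0j)], [(-0.4-0j), -0.47+0.00j, -0.22-0.00j]]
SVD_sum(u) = [[-3.95, -0.69, -2.6], [-3.39, -0.59, -2.24], [3.44, 0.6, 2.27]] + [[-0.02,0.27,-0.04], [0.25,-3.53,0.55], [0.22,-3.17,0.50]] + [[0.02, -0.00, -0.03],  [-0.01, 0.0, 0.01],  [0.01, -0.00, -0.02]]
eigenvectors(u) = [[-0.54+0.07j, (-0.54-0.07j), 0.39+0.00j], [(0.06-0.06j), (0.06+0.06j), 0.91+0.00j], [0.83+0.00j, (0.83-0j), (0.11+0j)]]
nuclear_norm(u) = 12.41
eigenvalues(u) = [(0.17+0.47j), (0.17-0.47j), (-5.67+0j)]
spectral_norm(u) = 7.55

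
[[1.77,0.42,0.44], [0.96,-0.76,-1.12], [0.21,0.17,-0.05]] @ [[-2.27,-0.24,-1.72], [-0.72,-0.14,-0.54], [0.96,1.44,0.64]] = [[-3.9, 0.15, -2.99], [-2.71, -1.74, -1.96], [-0.65, -0.15, -0.48]]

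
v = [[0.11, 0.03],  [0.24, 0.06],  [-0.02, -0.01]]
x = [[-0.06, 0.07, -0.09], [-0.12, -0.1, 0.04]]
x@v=[[0.01, 0.00], [-0.04, -0.01]]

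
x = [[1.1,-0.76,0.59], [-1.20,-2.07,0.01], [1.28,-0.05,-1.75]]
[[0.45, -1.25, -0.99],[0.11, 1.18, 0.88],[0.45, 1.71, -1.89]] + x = [[1.55, -2.01, -0.40], [-1.09, -0.89, 0.89], [1.73, 1.66, -3.64]]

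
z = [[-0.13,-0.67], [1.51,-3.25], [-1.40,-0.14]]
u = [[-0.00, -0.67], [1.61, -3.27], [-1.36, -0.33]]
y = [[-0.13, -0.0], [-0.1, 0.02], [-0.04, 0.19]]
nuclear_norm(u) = 5.10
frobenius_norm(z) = 3.91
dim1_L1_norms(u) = [0.67, 4.88, 1.69]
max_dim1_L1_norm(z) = 4.76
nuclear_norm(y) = 0.36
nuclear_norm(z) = 5.04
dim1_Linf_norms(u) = [0.67, 3.27, 1.36]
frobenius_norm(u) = 3.96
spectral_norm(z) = 3.66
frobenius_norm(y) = 0.25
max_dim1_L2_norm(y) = 0.19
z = u + y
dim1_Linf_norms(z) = [0.67, 3.25, 1.4]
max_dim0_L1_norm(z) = 4.06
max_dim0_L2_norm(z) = 3.32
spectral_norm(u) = 3.71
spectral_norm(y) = 0.21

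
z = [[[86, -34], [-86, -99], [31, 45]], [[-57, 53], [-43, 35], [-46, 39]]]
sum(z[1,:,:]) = -19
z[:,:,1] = [[-34, -99, 45], [53, 35, 39]]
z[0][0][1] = -34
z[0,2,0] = 31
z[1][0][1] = 53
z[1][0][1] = 53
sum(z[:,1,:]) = -193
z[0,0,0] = 86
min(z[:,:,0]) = -86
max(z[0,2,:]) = 45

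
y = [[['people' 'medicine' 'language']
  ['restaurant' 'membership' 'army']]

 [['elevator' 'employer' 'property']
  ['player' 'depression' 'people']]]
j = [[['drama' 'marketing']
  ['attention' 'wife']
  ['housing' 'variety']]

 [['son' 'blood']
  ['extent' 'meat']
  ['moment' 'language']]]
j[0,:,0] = ['drama', 'attention', 'housing']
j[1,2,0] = 'moment'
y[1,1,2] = 'people'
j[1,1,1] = 'meat'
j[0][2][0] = 'housing'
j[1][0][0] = 'son'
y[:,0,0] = ['people', 'elevator']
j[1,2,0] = 'moment'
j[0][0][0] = 'drama'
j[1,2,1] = 'language'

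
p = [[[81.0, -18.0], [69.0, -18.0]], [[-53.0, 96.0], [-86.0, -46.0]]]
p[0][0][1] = -18.0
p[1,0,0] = -53.0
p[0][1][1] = -18.0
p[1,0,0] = -53.0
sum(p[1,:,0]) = -139.0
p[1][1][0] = -86.0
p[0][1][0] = 69.0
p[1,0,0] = -53.0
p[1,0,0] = -53.0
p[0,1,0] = 69.0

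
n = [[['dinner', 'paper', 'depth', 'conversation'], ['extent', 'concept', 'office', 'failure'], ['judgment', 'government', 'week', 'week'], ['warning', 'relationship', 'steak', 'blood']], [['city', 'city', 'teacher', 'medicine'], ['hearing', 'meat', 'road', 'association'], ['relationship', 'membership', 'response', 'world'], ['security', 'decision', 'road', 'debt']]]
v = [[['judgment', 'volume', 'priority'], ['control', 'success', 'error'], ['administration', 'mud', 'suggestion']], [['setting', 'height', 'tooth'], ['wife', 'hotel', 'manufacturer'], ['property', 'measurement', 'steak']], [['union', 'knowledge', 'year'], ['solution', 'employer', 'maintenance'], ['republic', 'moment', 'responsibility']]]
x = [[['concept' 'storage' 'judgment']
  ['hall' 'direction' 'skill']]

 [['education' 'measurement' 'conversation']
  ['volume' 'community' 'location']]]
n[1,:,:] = [['city', 'city', 'teacher', 'medicine'], ['hearing', 'meat', 'road', 'association'], ['relationship', 'membership', 'response', 'world'], ['security', 'decision', 'road', 'debt']]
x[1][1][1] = 'community'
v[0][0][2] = 'priority'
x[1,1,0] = 'volume'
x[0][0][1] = 'storage'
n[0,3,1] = 'relationship'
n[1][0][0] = 'city'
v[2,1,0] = 'solution'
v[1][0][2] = 'tooth'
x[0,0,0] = 'concept'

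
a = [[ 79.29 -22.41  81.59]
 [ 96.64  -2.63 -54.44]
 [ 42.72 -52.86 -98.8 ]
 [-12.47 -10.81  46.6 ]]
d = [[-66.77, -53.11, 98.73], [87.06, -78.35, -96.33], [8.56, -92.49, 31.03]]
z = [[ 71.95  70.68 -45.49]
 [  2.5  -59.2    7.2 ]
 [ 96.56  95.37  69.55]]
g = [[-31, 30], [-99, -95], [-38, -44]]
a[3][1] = -10.81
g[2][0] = -38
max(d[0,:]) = 98.73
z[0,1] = 70.68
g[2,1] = -44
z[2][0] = 96.56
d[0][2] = 98.73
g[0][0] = -31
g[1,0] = -99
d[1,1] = -78.35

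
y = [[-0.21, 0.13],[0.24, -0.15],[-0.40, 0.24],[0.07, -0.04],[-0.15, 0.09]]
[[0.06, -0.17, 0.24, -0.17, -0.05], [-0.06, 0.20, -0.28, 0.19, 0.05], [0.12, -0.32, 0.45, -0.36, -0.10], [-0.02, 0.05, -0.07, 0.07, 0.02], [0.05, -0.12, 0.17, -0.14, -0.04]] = y@[[-1.13, 0.24, 0.27, 3.39, 1.34], [-1.38, -0.93, 2.32, 4.14, 1.80]]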